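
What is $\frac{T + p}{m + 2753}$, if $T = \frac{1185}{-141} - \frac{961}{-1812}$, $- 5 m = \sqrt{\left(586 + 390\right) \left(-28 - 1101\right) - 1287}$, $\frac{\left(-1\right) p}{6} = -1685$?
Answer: $\frac{59212726166275}{16230420220224} + \frac{4301687335 i \sqrt{1103191}}{16230420220224} \approx 3.6483 + 0.27838 i$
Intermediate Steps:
$p = 10110$ ($p = \left(-6\right) \left(-1685\right) = 10110$)
$m = - \frac{i \sqrt{1103191}}{5}$ ($m = - \frac{\sqrt{\left(586 + 390\right) \left(-28 - 1101\right) - 1287}}{5} = - \frac{\sqrt{976 \left(-1129\right) - 1287}}{5} = - \frac{\sqrt{-1101904 - 1287}}{5} = - \frac{\sqrt{-1103191}}{5} = - \frac{i \sqrt{1103191}}{5} \approx - 210.07 i$)
$T = - \frac{670573}{85164}$ ($T = 1185 \left(- \frac{1}{141}\right) - - \frac{961}{1812} = - \frac{395}{47} + \frac{961}{1812} = - \frac{670573}{85164} \approx -7.8739$)
$\frac{T + p}{m + 2753} = \frac{- \frac{670573}{85164} + 10110}{- \frac{i \sqrt{1103191}}{5} + 2753} = \frac{860337467}{85164 \left(2753 - \frac{i \sqrt{1103191}}{5}\right)}$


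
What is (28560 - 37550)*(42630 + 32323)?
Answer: -673827470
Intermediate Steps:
(28560 - 37550)*(42630 + 32323) = -8990*74953 = -673827470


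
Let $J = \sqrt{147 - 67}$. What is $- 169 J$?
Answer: $- 676 \sqrt{5} \approx -1511.6$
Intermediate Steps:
$J = 4 \sqrt{5}$ ($J = \sqrt{80} = 4 \sqrt{5} \approx 8.9443$)
$- 169 J = - 169 \cdot 4 \sqrt{5} = - 676 \sqrt{5}$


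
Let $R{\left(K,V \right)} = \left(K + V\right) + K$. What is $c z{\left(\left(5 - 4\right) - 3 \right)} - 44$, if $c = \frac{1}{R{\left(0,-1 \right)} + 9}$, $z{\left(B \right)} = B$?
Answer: $- \frac{177}{4} \approx -44.25$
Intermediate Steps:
$R{\left(K,V \right)} = V + 2 K$
$c = \frac{1}{8}$ ($c = \frac{1}{\left(-1 + 2 \cdot 0\right) + 9} = \frac{1}{\left(-1 + 0\right) + 9} = \frac{1}{-1 + 9} = \frac{1}{8} \approx 0.125$)
$c z{\left(\left(5 - 4\right) - 3 \right)} - 44 = \frac{\left(5 - 4\right) - 3}{8} - 44 = \frac{1 - 3}{8} - 44 = \frac{1}{8} \left(-2\right) - 44 = - \frac{1}{4} - 44 = - \frac{177}{4}$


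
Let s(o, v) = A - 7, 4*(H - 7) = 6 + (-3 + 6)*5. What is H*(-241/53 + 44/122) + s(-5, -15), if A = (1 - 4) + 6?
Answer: -714943/12932 ≈ -55.285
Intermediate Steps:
H = 49/4 (H = 7 + (6 + (-3 + 6)*5)/4 = 7 + (6 + 3*5)/4 = 7 + (6 + 15)/4 = 7 + (¼)*21 = 7 + 21/4 = 49/4 ≈ 12.250)
A = 3 (A = -3 + 6 = 3)
s(o, v) = -4 (s(o, v) = 3 - 7 = -4)
H*(-241/53 + 44/122) + s(-5, -15) = 49*(-241/53 + 44/122)/4 - 4 = 49*(-241*1/53 + 44*(1/122))/4 - 4 = 49*(-241/53 + 22/61)/4 - 4 = (49/4)*(-13535/3233) - 4 = -663215/12932 - 4 = -714943/12932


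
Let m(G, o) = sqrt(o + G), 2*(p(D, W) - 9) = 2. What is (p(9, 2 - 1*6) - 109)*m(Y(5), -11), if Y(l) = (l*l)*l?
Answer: -99*sqrt(114) ≈ -1057.0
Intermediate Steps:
p(D, W) = 10 (p(D, W) = 9 + (1/2)*2 = 9 + 1 = 10)
Y(l) = l**3 (Y(l) = l**2*l = l**3)
m(G, o) = sqrt(G + o)
(p(9, 2 - 1*6) - 109)*m(Y(5), -11) = (10 - 109)*sqrt(5**3 - 11) = -99*sqrt(125 - 11) = -99*sqrt(114)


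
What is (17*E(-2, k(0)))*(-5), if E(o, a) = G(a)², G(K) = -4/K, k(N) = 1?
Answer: -1360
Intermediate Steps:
E(o, a) = 16/a² (E(o, a) = (-4/a)² = 16/a²)
(17*E(-2, k(0)))*(-5) = (17*(16/1²))*(-5) = (17*(16*1))*(-5) = (17*16)*(-5) = 272*(-5) = -1360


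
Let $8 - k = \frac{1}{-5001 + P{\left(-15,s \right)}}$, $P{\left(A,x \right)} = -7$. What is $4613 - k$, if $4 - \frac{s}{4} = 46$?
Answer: $\frac{23061839}{5008} \approx 4605.0$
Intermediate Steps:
$s = -168$ ($s = 16 - 184 = -168$)
$k = \frac{40065}{5008}$ ($k = 8 - \frac{1}{-5001 - 7} = 8 - \frac{1}{-5008} = 8 - - \frac{1}{5008} = 8 + \frac{1}{5008} = \frac{40065}{5008} \approx 8.0002$)
$4613 - k = 4613 - \frac{40065}{5008} = \frac{23061839}{5008}$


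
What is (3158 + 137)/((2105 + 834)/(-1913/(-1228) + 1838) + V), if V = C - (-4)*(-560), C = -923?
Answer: -7443329215/7141535159 ≈ -1.0423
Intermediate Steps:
V = -3163 (V = -923 - (-4)*(-560) = -923 - 1*2240 = -923 - 2240 = -3163)
(3158 + 137)/((2105 + 834)/(-1913/(-1228) + 1838) + V) = (3158 + 137)/((2105 + 834)/(-1913/(-1228) + 1838) - 3163) = 3295/(2939/(-1913*(-1/1228) + 1838) - 3163) = 3295/(2939/(1913/1228 + 1838) - 3163) = 3295/(2939/(2258977/1228) - 3163) = 3295/(2939*(1228/2258977) - 3163) = 3295/(3609092/2258977 - 3163) = 3295/(-7141535159/2258977) = 3295*(-2258977/7141535159) = -7443329215/7141535159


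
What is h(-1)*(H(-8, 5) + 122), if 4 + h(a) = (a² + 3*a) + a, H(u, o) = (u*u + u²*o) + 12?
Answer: -3626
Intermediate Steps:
H(u, o) = 12 + u² + o*u² (H(u, o) = (u² + o*u²) + 12 = 12 + u² + o*u²)
h(a) = -4 + a² + 4*a (h(a) = -4 + ((a² + 3*a) + a) = -4 + (a² + 4*a) = -4 + a² + 4*a)
h(-1)*(H(-8, 5) + 122) = (-4 + (-1)² + 4*(-1))*((12 + (-8)² + 5*(-8)²) + 122) = (-4 + 1 - 4)*((12 + 64 + 5*64) + 122) = -7*((12 + 64 + 320) + 122) = -7*(396 + 122) = -7*518 = -3626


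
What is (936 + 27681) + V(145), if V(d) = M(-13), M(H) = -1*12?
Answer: 28605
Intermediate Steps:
M(H) = -12
V(d) = -12
(936 + 27681) + V(145) = (936 + 27681) - 12 = 28617 - 12 = 28605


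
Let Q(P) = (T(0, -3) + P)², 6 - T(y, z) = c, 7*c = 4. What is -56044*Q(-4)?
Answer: -5604400/49 ≈ -1.1438e+5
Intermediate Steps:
c = 4/7 (c = (⅐)*4 = 4/7 ≈ 0.57143)
T(y, z) = 38/7 (T(y, z) = 6 - 1*4/7 = 6 - 4/7 = 38/7)
Q(P) = (38/7 + P)²
-56044*Q(-4) = -56044*(38 + 7*(-4))²/49 = -56044*(38 - 28)²/49 = -56044*10²/49 = -56044*100/49 = -5604400/49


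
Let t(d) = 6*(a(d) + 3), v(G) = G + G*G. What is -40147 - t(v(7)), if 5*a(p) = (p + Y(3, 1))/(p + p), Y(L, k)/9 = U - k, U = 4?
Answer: -11246449/280 ≈ -40166.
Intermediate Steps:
Y(L, k) = 36 - 9*k (Y(L, k) = 9*(4 - k) = 36 - 9*k)
v(G) = G + G²
a(p) = (27 + p)/(10*p) (a(p) = ((p + (36 - 9*1))/(p + p))/5 = ((p + (36 - 9))/((2*p)))/5 = ((p + 27)*(1/(2*p)))/5 = ((27 + p)*(1/(2*p)))/5 = ((27 + p)/(2*p))/5 = (27 + p)/(10*p))
t(d) = 18 + 3*(27 + d)/(5*d) (t(d) = 6*((27 + d)/(10*d) + 3) = 6*(3 + (27 + d)/(10*d)) = 18 + 3*(27 + d)/(5*d))
-40147 - t(v(7)) = -40147 - 3*(27 + 31*(7*(1 + 7)))/(5*(7*(1 + 7))) = -40147 - 3*(27 + 31*(7*8))/(5*(7*8)) = -40147 - 3*(27 + 31*56)/(5*56) = -40147 - 3*(27 + 1736)/(5*56) = -40147 - 3*1763/(5*56) = -40147 - 1*5289/280 = -40147 - 5289/280 = -11246449/280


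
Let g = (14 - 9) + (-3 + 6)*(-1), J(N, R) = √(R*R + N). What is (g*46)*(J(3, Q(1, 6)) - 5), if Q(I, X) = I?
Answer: -276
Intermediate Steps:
J(N, R) = √(N + R²) (J(N, R) = √(R² + N) = √(N + R²))
g = 2 (g = 5 + 3*(-1) = 5 - 3 = 2)
(g*46)*(J(3, Q(1, 6)) - 5) = (2*46)*(√(3 + 1²) - 5) = 92*(√(3 + 1) - 5) = 92*(√4 - 5) = 92*(2 - 5) = 92*(-3) = -276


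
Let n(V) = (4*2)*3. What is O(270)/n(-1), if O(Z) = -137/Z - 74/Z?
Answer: -211/6480 ≈ -0.032562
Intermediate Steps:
O(Z) = -211/Z
n(V) = 24 (n(V) = 8*3 = 24)
O(270)/n(-1) = -211/270/24 = -211*1/270*(1/24) = -211/270*1/24 = -211/6480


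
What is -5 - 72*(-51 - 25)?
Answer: 5467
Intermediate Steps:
-5 - 72*(-51 - 25) = -5 - 72*(-76) = -5 + 5472 = 5467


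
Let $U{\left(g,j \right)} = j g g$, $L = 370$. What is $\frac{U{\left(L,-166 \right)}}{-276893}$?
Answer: $\frac{22725400}{276893} \approx 82.073$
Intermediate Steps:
$U{\left(g,j \right)} = j g^{2}$ ($U{\left(g,j \right)} = g j g = j g^{2}$)
$\frac{U{\left(L,-166 \right)}}{-276893} = \frac{\left(-166\right) 370^{2}}{-276893} = \left(-166\right) 136900 \left(- \frac{1}{276893}\right) = \left(-22725400\right) \left(- \frac{1}{276893}\right) = \frac{22725400}{276893}$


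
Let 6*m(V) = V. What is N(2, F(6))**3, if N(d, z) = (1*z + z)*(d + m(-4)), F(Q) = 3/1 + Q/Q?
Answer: 32768/27 ≈ 1213.6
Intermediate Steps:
m(V) = V/6
F(Q) = 4 (F(Q) = 3*1 + 1 = 3 + 1 = 4)
N(d, z) = 2*z*(-2/3 + d) (N(d, z) = (1*z + z)*(d + (1/6)*(-4)) = (z + z)*(d - 2/3) = (2*z)*(-2/3 + d) = 2*z*(-2/3 + d))
N(2, F(6))**3 = ((2/3)*4*(-2 + 3*2))**3 = ((2/3)*4*(-2 + 6))**3 = ((2/3)*4*4)**3 = (32/3)**3 = 32768/27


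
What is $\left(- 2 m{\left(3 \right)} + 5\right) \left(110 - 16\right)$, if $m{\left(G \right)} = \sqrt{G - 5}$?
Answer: $470 - 188 i \sqrt{2} \approx 470.0 - 265.87 i$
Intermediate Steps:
$m{\left(G \right)} = \sqrt{-5 + G}$
$\left(- 2 m{\left(3 \right)} + 5\right) \left(110 - 16\right) = \left(- 2 \sqrt{-5 + 3} + 5\right) \left(110 - 16\right) = \left(- 2 \sqrt{-2} + 5\right) 94 = \left(- 2 i \sqrt{2} + 5\right) 94 = \left(5 - 2 i \sqrt{2}\right) 94 = 470 - 188 i \sqrt{2}$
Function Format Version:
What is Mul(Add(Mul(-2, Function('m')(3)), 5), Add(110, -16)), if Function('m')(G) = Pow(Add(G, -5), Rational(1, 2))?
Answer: Add(470, Mul(-188, I, Pow(2, Rational(1, 2)))) ≈ Add(470.00, Mul(-265.87, I))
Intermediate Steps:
Function('m')(G) = Pow(Add(-5, G), Rational(1, 2))
Mul(Add(Mul(-2, Function('m')(3)), 5), Add(110, -16)) = Mul(Add(Mul(-2, Pow(Add(-5, 3), Rational(1, 2))), 5), Add(110, -16)) = Mul(Add(Mul(-2, Pow(-2, Rational(1, 2))), 5), 94) = Mul(Add(Mul(-2, Mul(I, Pow(2, Rational(1, 2)))), 5), 94) = Mul(Add(Mul(-2, I, Pow(2, Rational(1, 2))), 5), 94) = Mul(Add(5, Mul(-2, I, Pow(2, Rational(1, 2)))), 94) = Add(470, Mul(-188, I, Pow(2, Rational(1, 2))))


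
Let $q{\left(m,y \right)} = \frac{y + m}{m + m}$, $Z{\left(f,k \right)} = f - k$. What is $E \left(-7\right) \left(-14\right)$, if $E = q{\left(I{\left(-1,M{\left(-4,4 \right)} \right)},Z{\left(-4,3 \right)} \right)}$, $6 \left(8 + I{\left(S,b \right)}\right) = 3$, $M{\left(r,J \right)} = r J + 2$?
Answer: $\frac{1421}{15} \approx 94.733$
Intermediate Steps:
$M{\left(r,J \right)} = 2 + J r$ ($M{\left(r,J \right)} = J r + 2 = 2 + J r$)
$I{\left(S,b \right)} = - \frac{15}{2}$ ($I{\left(S,b \right)} = -8 + \frac{1}{6} \cdot 3 = -8 + \frac{1}{2} = - \frac{15}{2}$)
$q{\left(m,y \right)} = \frac{m + y}{2 m}$
$E = \frac{29}{30}$ ($E = \frac{- \frac{15}{2} - 7}{2 \left(- \frac{15}{2}\right)} = \frac{1}{2} \left(- \frac{2}{15}\right) \left(- \frac{15}{2} - 7\right) = \frac{1}{2} \left(- \frac{2}{15}\right) \left(- \frac{29}{2}\right) = \frac{29}{30} \approx 0.96667$)
$E \left(-7\right) \left(-14\right) = \frac{29}{30} \left(-7\right) \left(-14\right) = \left(- \frac{203}{30}\right) \left(-14\right) = \frac{1421}{15}$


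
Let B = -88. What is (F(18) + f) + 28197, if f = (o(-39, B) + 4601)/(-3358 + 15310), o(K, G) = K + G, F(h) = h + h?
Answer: 168722645/5976 ≈ 28233.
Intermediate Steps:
F(h) = 2*h
o(K, G) = G + K
f = 2237/5976 (f = ((-88 - 39) + 4601)/(-3358 + 15310) = (-127 + 4601)/11952 = 4474*(1/11952) = 2237/5976 ≈ 0.37433)
(F(18) + f) + 28197 = (2*18 + 2237/5976) + 28197 = (36 + 2237/5976) + 28197 = 217373/5976 + 28197 = 168722645/5976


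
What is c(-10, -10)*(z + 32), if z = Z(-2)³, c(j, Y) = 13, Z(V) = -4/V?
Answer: 520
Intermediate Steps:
z = 8 (z = (-4/(-2))³ = (-4*(-½))³ = 2³ = 8)
c(-10, -10)*(z + 32) = 13*(8 + 32) = 13*40 = 520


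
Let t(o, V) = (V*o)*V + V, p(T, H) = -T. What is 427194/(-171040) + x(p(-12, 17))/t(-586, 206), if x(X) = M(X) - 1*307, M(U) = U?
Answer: -531155331373/212665064080 ≈ -2.4976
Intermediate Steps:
x(X) = -307 + X (x(X) = X - 1*307 = X - 307 = -307 + X)
t(o, V) = V + o*V² (t(o, V) = o*V² + V = V + o*V²)
427194/(-171040) + x(p(-12, 17))/t(-586, 206) = 427194/(-171040) + (-307 - 1*(-12))/((206*(1 + 206*(-586)))) = 427194*(-1/171040) + (-307 + 12)/((206*(1 - 120716))) = -213597/85520 - 295/(206*(-120715)) = -213597/85520 - 295/(-24867290) = -213597/85520 - 295*(-1/24867290) = -213597/85520 + 59/4973458 = -531155331373/212665064080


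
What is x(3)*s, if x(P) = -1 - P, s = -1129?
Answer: 4516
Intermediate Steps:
x(3)*s = (-1 - 1*3)*(-1129) = (-1 - 3)*(-1129) = -4*(-1129) = 4516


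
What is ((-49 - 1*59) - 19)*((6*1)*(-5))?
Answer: 3810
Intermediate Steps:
((-49 - 1*59) - 19)*((6*1)*(-5)) = ((-49 - 59) - 19)*(6*(-5)) = (-108 - 19)*(-30) = -127*(-30) = 3810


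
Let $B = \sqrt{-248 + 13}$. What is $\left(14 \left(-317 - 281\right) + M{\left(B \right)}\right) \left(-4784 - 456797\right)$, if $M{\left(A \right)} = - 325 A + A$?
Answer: $3864356132 + 149552244 i \sqrt{235} \approx 3.8644 \cdot 10^{9} + 2.2926 \cdot 10^{9} i$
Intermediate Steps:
$B = i \sqrt{235}$ ($B = \sqrt{-235} = i \sqrt{235} \approx 15.33 i$)
$M{\left(A \right)} = - 324 A$
$\left(14 \left(-317 - 281\right) + M{\left(B \right)}\right) \left(-4784 - 456797\right) = \left(14 \left(-317 - 281\right) - 324 i \sqrt{235}\right) \left(-4784 - 456797\right) = \left(14 \left(-598\right) - 324 i \sqrt{235}\right) \left(-461581\right) = \left(-8372 - 324 i \sqrt{235}\right) \left(-461581\right) = 3864356132 + 149552244 i \sqrt{235}$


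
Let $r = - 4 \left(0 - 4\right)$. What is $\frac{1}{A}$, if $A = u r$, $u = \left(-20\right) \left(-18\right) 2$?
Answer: $\frac{1}{11520} \approx 8.6806 \cdot 10^{-5}$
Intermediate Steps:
$r = 16$ ($r = \left(-4\right) \left(-4\right) = 16$)
$u = 720$ ($u = 360 \cdot 2 = 720$)
$A = 11520$ ($A = 720 \cdot 16 = 11520$)
$\frac{1}{A} = \frac{1}{11520}$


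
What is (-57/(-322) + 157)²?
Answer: 2561473321/103684 ≈ 24705.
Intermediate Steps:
(-57/(-322) + 157)² = (-57*(-1/322) + 157)² = (57/322 + 157)² = (50611/322)² = 2561473321/103684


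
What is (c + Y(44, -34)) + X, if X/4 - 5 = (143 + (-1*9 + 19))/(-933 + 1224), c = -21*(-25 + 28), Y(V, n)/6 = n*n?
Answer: 668825/97 ≈ 6895.1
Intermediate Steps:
Y(V, n) = 6*n**2 (Y(V, n) = 6*(n*n) = 6*n**2)
c = -63 (c = -21*3 = -63)
X = 2144/97 (X = 20 + 4*((143 + (-1*9 + 19))/(-933 + 1224)) = 20 + 4*((143 + (-9 + 19))/291) = 20 + 4*((143 + 10)*(1/291)) = 20 + 4*(153*(1/291)) = 20 + 4*(51/97) = 20 + 204/97 = 2144/97 ≈ 22.103)
(c + Y(44, -34)) + X = (-63 + 6*(-34)**2) + 2144/97 = (-63 + 6*1156) + 2144/97 = (-63 + 6936) + 2144/97 = 6873 + 2144/97 = 668825/97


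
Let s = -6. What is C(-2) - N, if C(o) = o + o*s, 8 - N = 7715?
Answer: 7717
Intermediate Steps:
N = -7707 (N = 8 - 1*7715 = 8 - 7715 = -7707)
C(o) = -5*o (C(o) = o + o*(-6) = o - 6*o = -5*o)
C(-2) - N = -5*(-2) - 1*(-7707) = 10 + 7707 = 7717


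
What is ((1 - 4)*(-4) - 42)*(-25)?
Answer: 750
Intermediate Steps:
((1 - 4)*(-4) - 42)*(-25) = (-3*(-4) - 42)*(-25) = (12 - 42)*(-25) = -30*(-25) = 750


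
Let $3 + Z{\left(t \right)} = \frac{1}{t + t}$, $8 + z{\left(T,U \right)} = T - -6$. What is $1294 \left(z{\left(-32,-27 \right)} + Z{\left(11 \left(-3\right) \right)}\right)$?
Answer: $- \frac{1580621}{33} \approx -47898.0$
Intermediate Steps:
$z{\left(T,U \right)} = -2 + T$ ($z{\left(T,U \right)} = -8 + \left(T - -6\right) = -8 + \left(T + 6\right) = -8 + \left(6 + T\right) = -2 + T$)
$Z{\left(t \right)} = -3 + \frac{1}{2 t}$ ($Z{\left(t \right)} = -3 + \frac{1}{t + t} = -3 + \frac{1}{2 t}$)
$1294 \left(z{\left(-32,-27 \right)} + Z{\left(11 \left(-3\right) \right)}\right) = 1294 \left(\left(-2 - 32\right) - \left(3 - \frac{1}{2 \cdot 11 \left(-3\right)}\right)\right) = 1294 \left(-34 - \left(3 - \frac{1}{2 \left(-33\right)}\right)\right) = 1294 \left(-34 + \left(-3 + \frac{1}{2} \left(- \frac{1}{33}\right)\right)\right) = 1294 \left(-34 - \frac{199}{66}\right) = 1294 \left(- \frac{2443}{66}\right) = - \frac{1580621}{33}$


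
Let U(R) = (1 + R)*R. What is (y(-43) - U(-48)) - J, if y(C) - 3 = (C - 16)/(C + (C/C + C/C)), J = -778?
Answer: -60416/41 ≈ -1473.6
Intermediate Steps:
U(R) = R*(1 + R)
y(C) = 3 + (-16 + C)/(2 + C) (y(C) = 3 + (C - 16)/(C + (C/C + C/C)) = 3 + (-16 + C)/(C + (1 + 1)) = 3 + (-16 + C)/(C + 2) = 3 + (-16 + C)/(2 + C))
(y(-43) - U(-48)) - J = (2*(-5 + 2*(-43))/(2 - 43) - (-48)*(1 - 48)) - 1*(-778) = (2*(-5 - 86)/(-41) - (-48)*(-47)) + 778 = (2*(-1/41)*(-91) - 1*2256) + 778 = (182/41 - 2256) + 778 = -92314/41 + 778 = -60416/41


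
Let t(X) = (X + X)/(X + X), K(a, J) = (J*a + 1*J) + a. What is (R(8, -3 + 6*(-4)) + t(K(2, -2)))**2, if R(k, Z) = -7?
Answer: 36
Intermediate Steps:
K(a, J) = J + a + J*a (K(a, J) = (J*a + J) + a = (J + J*a) + a = J + a + J*a)
t(X) = 1 (t(X) = (2*X)/((2*X)) = (2*X)*(1/(2*X)) = 1)
(R(8, -3 + 6*(-4)) + t(K(2, -2)))**2 = (-7 + 1)**2 = (-6)**2 = 36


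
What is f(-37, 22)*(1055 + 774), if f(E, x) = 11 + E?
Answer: -47554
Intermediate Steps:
f(-37, 22)*(1055 + 774) = (11 - 37)*(1055 + 774) = -26*1829 = -47554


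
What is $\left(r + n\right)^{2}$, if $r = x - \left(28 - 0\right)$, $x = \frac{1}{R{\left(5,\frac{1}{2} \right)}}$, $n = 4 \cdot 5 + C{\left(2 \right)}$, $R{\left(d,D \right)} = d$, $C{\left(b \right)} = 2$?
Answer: $\frac{841}{25} \approx 33.64$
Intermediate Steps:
$n = 22$ ($n = 4 \cdot 5 + 2 = 20 + 2 = 22$)
$x = \frac{1}{5} \approx 0.2$
$r = - \frac{139}{5}$ ($r = \frac{1}{5} - \left(28 - 0\right) = \frac{1}{5} - \left(28 + 0\right) = \frac{1}{5} - 28 = - \frac{139}{5} \approx -27.8$)
$\left(r + n\right)^{2} = \left(- \frac{139}{5} + 22\right)^{2} = \left(- \frac{29}{5}\right)^{2} = \frac{841}{25}$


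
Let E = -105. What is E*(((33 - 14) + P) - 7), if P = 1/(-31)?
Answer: -38955/31 ≈ -1256.6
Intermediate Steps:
P = -1/31 ≈ -0.032258
E*(((33 - 14) + P) - 7) = -105*(((33 - 14) - 1/31) - 7) = -105*((19 - 1/31) - 7) = -105*(588/31 - 7) = -105*371/31 = -38955/31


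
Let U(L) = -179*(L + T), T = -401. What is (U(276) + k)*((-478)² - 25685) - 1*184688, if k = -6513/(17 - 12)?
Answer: 21366384798/5 ≈ 4.2733e+9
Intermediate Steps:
U(L) = 71779 - 179*L (U(L) = -179*(L - 401) = -179*(-401 + L) = 71779 - 179*L)
k = -6513/5 ≈ -1302.6
(U(276) + k)*((-478)² - 25685) - 1*184688 = ((71779 - 179*276) - 6513/5)*((-478)² - 25685) - 1*184688 = ((71779 - 49404) - 6513/5)*(228484 - 25685) - 184688 = (22375 - 6513/5)*202799 - 184688 = (105362/5)*202799 - 184688 = 21367308238/5 - 184688 = 21366384798/5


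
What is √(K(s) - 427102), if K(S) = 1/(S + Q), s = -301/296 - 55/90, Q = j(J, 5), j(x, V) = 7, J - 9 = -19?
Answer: I*√87472467824038/14311 ≈ 653.53*I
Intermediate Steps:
J = -10 (J = 9 - 19 = -10)
Q = 7
s = -4337/2664 (s = -301*1/296 - 55*1/90 = -301/296 - 11/18 = -4337/2664 ≈ -1.6280)
K(S) = 1/(7 + S) (K(S) = 1/(S + 7) = 1/(7 + S))
√(K(s) - 427102) = √(1/(7 - 4337/2664) - 427102) = √(1/(14311/2664) - 427102) = √(2664/14311 - 427102) = √(-6112254058/14311) = I*√87472467824038/14311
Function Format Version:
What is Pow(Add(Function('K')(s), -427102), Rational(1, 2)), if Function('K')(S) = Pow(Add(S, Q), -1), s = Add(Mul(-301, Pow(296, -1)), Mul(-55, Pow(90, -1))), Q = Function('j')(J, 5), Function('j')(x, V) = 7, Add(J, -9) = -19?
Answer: Mul(Rational(1, 14311), I, Pow(87472467824038, Rational(1, 2))) ≈ Mul(653.53, I)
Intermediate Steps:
J = -10 (J = Add(9, -19) = -10)
Q = 7
s = Rational(-4337, 2664) (s = Add(Mul(-301, Rational(1, 296)), Mul(-55, Rational(1, 90))) = Add(Rational(-301, 296), Rational(-11, 18)) = Rational(-4337, 2664) ≈ -1.6280)
Function('K')(S) = Pow(Add(7, S), -1) (Function('K')(S) = Pow(Add(S, 7), -1) = Pow(Add(7, S), -1))
Pow(Add(Function('K')(s), -427102), Rational(1, 2)) = Pow(Add(Pow(Add(7, Rational(-4337, 2664)), -1), -427102), Rational(1, 2)) = Pow(Add(Pow(Rational(14311, 2664), -1), -427102), Rational(1, 2)) = Pow(Add(Rational(2664, 14311), -427102), Rational(1, 2)) = Pow(Rational(-6112254058, 14311), Rational(1, 2)) = Mul(Rational(1, 14311), I, Pow(87472467824038, Rational(1, 2)))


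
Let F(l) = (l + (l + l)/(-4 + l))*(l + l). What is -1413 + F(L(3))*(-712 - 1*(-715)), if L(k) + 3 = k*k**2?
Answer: 11943/5 ≈ 2388.6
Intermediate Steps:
L(k) = -3 + k**3 (L(k) = -3 + k*k**2 = -3 + k**3)
F(l) = 2*l*(l + 2*l/(-4 + l)) (F(l) = (l + (2*l)/(-4 + l))*(2*l) = (l + 2*l/(-4 + l))*(2*l) = 2*l*(l + 2*l/(-4 + l)))
-1413 + F(L(3))*(-712 - 1*(-715)) = -1413 + (2*(-3 + 3**3)**2*(-2 + (-3 + 3**3))/(-4 + (-3 + 3**3)))*(-712 - 1*(-715)) = -1413 + (2*(-3 + 27)**2*(-2 + (-3 + 27))/(-4 + (-3 + 27)))*(-712 + 715) = -1413 + (2*24**2*(-2 + 24)/(-4 + 24))*3 = -1413 + (2*576*22/20)*3 = -1413 + (2*576*(1/20)*22)*3 = -1413 + (6336/5)*3 = -1413 + 19008/5 = 11943/5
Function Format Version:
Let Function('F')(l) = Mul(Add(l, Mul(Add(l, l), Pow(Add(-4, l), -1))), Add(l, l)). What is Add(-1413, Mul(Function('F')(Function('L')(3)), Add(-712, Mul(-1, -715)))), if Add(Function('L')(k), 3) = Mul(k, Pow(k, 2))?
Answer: Rational(11943, 5) ≈ 2388.6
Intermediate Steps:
Function('L')(k) = Add(-3, Pow(k, 3)) (Function('L')(k) = Add(-3, Mul(k, Pow(k, 2))) = Add(-3, Pow(k, 3)))
Function('F')(l) = Mul(2, l, Add(l, Mul(2, l, Pow(Add(-4, l), -1)))) (Function('F')(l) = Mul(Add(l, Mul(Mul(2, l), Pow(Add(-4, l), -1))), Mul(2, l)) = Mul(Add(l, Mul(2, l, Pow(Add(-4, l), -1))), Mul(2, l)) = Mul(2, l, Add(l, Mul(2, l, Pow(Add(-4, l), -1)))))
Add(-1413, Mul(Function('F')(Function('L')(3)), Add(-712, Mul(-1, -715)))) = Add(-1413, Mul(Mul(2, Pow(Add(-3, Pow(3, 3)), 2), Pow(Add(-4, Add(-3, Pow(3, 3))), -1), Add(-2, Add(-3, Pow(3, 3)))), Add(-712, Mul(-1, -715)))) = Add(-1413, Mul(Mul(2, Pow(Add(-3, 27), 2), Pow(Add(-4, Add(-3, 27)), -1), Add(-2, Add(-3, 27))), Add(-712, 715))) = Add(-1413, Mul(Mul(2, Pow(24, 2), Pow(Add(-4, 24), -1), Add(-2, 24)), 3)) = Add(-1413, Mul(Mul(2, 576, Pow(20, -1), 22), 3)) = Add(-1413, Mul(Mul(2, 576, Rational(1, 20), 22), 3)) = Add(-1413, Mul(Rational(6336, 5), 3)) = Add(-1413, Rational(19008, 5)) = Rational(11943, 5)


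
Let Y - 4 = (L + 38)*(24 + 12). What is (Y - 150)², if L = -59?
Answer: 813604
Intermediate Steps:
Y = -752 (Y = 4 + (-59 + 38)*(24 + 12) = 4 - 21*36 = 4 - 756 = -752)
(Y - 150)² = (-752 - 150)² = (-902)² = 813604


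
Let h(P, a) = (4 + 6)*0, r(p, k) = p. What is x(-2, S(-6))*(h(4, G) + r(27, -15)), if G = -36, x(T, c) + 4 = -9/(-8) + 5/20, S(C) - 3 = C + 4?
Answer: -567/8 ≈ -70.875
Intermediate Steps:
S(C) = 7 + C (S(C) = 3 + (C + 4) = 3 + (4 + C) = 7 + C)
x(T, c) = -21/8 (x(T, c) = -4 + (-9/(-8) + 5/20) = -4 + (-9*(-⅛) + 5*(1/20)) = -4 + (9/8 + ¼) = -4 + 11/8 = -21/8)
h(P, a) = 0 (h(P, a) = 10*0 = 0)
x(-2, S(-6))*(h(4, G) + r(27, -15)) = -21*(0 + 27)/8 = -21/8*27 = -567/8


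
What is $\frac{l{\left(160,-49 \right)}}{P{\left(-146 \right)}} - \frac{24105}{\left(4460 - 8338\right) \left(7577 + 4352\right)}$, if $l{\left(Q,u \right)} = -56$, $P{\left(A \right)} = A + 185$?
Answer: $- \frac{2589656977}{1804165818} \approx -1.4354$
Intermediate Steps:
$P{\left(A \right)} = 185 + A$
$\frac{l{\left(160,-49 \right)}}{P{\left(-146 \right)}} - \frac{24105}{\left(4460 - 8338\right) \left(7577 + 4352\right)} = - \frac{56}{185 - 146} - \frac{24105}{\left(4460 - 8338\right) \left(7577 + 4352\right)} = - \frac{56}{39} - \frac{24105}{\left(-3878\right) 11929} = \left(-56\right) \frac{1}{39} - \frac{24105}{-46260662} = - \frac{56}{39} - - \frac{24105}{46260662} = - \frac{56}{39} + \frac{24105}{46260662} = - \frac{2589656977}{1804165818}$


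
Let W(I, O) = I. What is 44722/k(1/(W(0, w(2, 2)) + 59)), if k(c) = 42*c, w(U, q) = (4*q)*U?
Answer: 1319299/21 ≈ 62824.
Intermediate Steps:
w(U, q) = 4*U*q
44722/k(1/(W(0, w(2, 2)) + 59)) = 44722/((42/(0 + 59))) = 44722/((42/59)) = 44722/((42*(1/59))) = 44722/(42/59) = 44722*(59/42) = 1319299/21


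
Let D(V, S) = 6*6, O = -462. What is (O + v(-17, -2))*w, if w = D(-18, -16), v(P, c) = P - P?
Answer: -16632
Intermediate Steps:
v(P, c) = 0
D(V, S) = 36
w = 36
(O + v(-17, -2))*w = (-462 + 0)*36 = -462*36 = -16632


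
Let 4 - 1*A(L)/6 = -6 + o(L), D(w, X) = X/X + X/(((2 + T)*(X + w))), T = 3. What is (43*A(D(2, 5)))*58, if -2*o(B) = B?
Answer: 1107336/7 ≈ 1.5819e+5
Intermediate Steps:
o(B) = -B/2
D(w, X) = 1 + X/(5*X + 5*w) (D(w, X) = X/X + X/(((2 + 3)*(X + w))) = 1 + X/((5*(X + w))) = 1 + X/(5*X + 5*w))
A(L) = 60 + 3*L (A(L) = 24 - 6*(-6 - L/2) = 24 + (36 + 3*L) = 60 + 3*L)
(43*A(D(2, 5)))*58 = (43*(60 + 3*((2 + (6/5)*5)/(5 + 2))))*58 = (43*(60 + 3*((2 + 6)/7)))*58 = (43*(60 + 3*((1/7)*8)))*58 = (43*(60 + 3*(8/7)))*58 = (43*(60 + 24/7))*58 = (43*(444/7))*58 = (19092/7)*58 = 1107336/7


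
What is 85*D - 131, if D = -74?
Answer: -6421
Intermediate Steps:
85*D - 131 = 85*(-74) - 131 = -6290 - 131 = -6421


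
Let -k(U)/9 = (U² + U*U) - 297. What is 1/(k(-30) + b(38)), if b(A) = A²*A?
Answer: 1/41345 ≈ 2.4187e-5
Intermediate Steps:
k(U) = 2673 - 18*U² (k(U) = -9*((U² + U*U) - 297) = -9*((U² + U²) - 297) = -9*(2*U² - 297) = -9*(-297 + 2*U²) = 2673 - 18*U²)
b(A) = A³
1/(k(-30) + b(38)) = 1/((2673 - 18*(-30)²) + 38³) = 1/((2673 - 18*900) + 54872) = 1/((2673 - 16200) + 54872) = 1/(-13527 + 54872) = 1/41345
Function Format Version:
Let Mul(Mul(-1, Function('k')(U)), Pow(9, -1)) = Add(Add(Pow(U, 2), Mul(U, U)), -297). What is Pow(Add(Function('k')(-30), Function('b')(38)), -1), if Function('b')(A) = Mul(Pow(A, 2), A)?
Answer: Rational(1, 41345) ≈ 2.4187e-5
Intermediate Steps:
Function('k')(U) = Add(2673, Mul(-18, Pow(U, 2))) (Function('k')(U) = Mul(-9, Add(Add(Pow(U, 2), Mul(U, U)), -297)) = Mul(-9, Add(Add(Pow(U, 2), Pow(U, 2)), -297)) = Mul(-9, Add(Mul(2, Pow(U, 2)), -297)) = Mul(-9, Add(-297, Mul(2, Pow(U, 2)))) = Add(2673, Mul(-18, Pow(U, 2))))
Function('b')(A) = Pow(A, 3)
Pow(Add(Function('k')(-30), Function('b')(38)), -1) = Pow(Add(Add(2673, Mul(-18, Pow(-30, 2))), Pow(38, 3)), -1) = Pow(Add(Add(2673, Mul(-18, 900)), 54872), -1) = Pow(Add(Add(2673, -16200), 54872), -1) = Pow(Add(-13527, 54872), -1) = Pow(41345, -1) = Rational(1, 41345)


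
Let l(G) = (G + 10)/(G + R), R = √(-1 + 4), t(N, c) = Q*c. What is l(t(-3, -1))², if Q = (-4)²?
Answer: 36/(16 - √3)² ≈ 0.17684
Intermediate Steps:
Q = 16
t(N, c) = 16*c
R = √3 ≈ 1.7320
l(G) = (10 + G)/(G + √3) (l(G) = (G + 10)/(G + √3) = (10 + G)/(G + √3))
l(t(-3, -1))² = ((10 + 16*(-1))/(16*(-1) + √3))² = ((10 - 16)/(-16 + √3))² = (-6/(-16 + √3))² = 36/(-16 + √3)²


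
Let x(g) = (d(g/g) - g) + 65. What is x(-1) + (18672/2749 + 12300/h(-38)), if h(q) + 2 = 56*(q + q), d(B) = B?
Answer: 414971945/5852621 ≈ 70.904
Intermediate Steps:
h(q) = -2 + 112*q (h(q) = -2 + 56*(q + q) = -2 + 56*(2*q) = -2 + 112*q)
x(g) = 66 - g (x(g) = (g/g - g) + 65 = (1 - g) + 65 = 66 - g)
x(-1) + (18672/2749 + 12300/h(-38)) = (66 - 1*(-1)) + (18672/2749 + 12300/(-2 + 112*(-38))) = (66 + 1) + (18672*(1/2749) + 12300/(-2 - 4256)) = 67 + (18672/2749 + 12300/(-4258)) = 67 + (18672/2749 + 12300*(-1/4258)) = 67 + (18672/2749 - 6150/2129) = 67 + 22846338/5852621 = 414971945/5852621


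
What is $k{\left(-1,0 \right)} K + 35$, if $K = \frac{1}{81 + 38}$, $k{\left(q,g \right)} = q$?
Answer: $\frac{4164}{119} \approx 34.992$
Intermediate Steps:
$K = \frac{1}{119} \approx 0.0084034$
$k{\left(-1,0 \right)} K + 35 = \left(-1\right) \frac{1}{119} + 35 = - \frac{1}{119} + 35 = \frac{4164}{119}$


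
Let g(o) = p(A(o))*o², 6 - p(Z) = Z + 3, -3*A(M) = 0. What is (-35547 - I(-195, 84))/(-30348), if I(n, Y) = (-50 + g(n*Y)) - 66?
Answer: 804948631/30348 ≈ 26524.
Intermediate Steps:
A(M) = 0 (A(M) = -⅓*0 = 0)
p(Z) = 3 - Z (p(Z) = 6 - (Z + 3) = 6 - (3 + Z) = 6 + (-3 - Z) = 3 - Z)
g(o) = 3*o² (g(o) = (3 - 1*0)*o² = (3 + 0)*o² = 3*o²)
I(n, Y) = -116 + 3*Y²*n² (I(n, Y) = (-50 + 3*(n*Y)²) - 66 = (-50 + 3*(Y*n)²) - 66 = (-50 + 3*(Y²*n²)) - 66 = (-50 + 3*Y²*n²) - 66 = -116 + 3*Y²*n²)
(-35547 - I(-195, 84))/(-30348) = (-35547 - (-116 + 3*84²*(-195)²))/(-30348) = (-35547 - (-116 + 3*7056*38025))*(-1/30348) = (-35547 - (-116 + 804913200))*(-1/30348) = (-35547 - 1*804913084)*(-1/30348) = (-35547 - 804913084)*(-1/30348) = -804948631*(-1/30348) = 804948631/30348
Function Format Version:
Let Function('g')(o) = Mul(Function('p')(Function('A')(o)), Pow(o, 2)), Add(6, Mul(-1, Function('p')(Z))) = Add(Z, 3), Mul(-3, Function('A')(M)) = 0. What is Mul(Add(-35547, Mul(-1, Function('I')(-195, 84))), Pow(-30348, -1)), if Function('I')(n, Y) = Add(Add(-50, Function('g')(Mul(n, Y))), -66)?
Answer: Rational(804948631, 30348) ≈ 26524.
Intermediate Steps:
Function('A')(M) = 0 (Function('A')(M) = Mul(Rational(-1, 3), 0) = 0)
Function('p')(Z) = Add(3, Mul(-1, Z)) (Function('p')(Z) = Add(6, Mul(-1, Add(Z, 3))) = Add(6, Mul(-1, Add(3, Z))) = Add(6, Add(-3, Mul(-1, Z))) = Add(3, Mul(-1, Z)))
Function('g')(o) = Mul(3, Pow(o, 2)) (Function('g')(o) = Mul(Add(3, Mul(-1, 0)), Pow(o, 2)) = Mul(Add(3, 0), Pow(o, 2)) = Mul(3, Pow(o, 2)))
Function('I')(n, Y) = Add(-116, Mul(3, Pow(Y, 2), Pow(n, 2))) (Function('I')(n, Y) = Add(Add(-50, Mul(3, Pow(Mul(n, Y), 2))), -66) = Add(Add(-50, Mul(3, Pow(Mul(Y, n), 2))), -66) = Add(Add(-50, Mul(3, Mul(Pow(Y, 2), Pow(n, 2)))), -66) = Add(Add(-50, Mul(3, Pow(Y, 2), Pow(n, 2))), -66) = Add(-116, Mul(3, Pow(Y, 2), Pow(n, 2))))
Mul(Add(-35547, Mul(-1, Function('I')(-195, 84))), Pow(-30348, -1)) = Mul(Add(-35547, Mul(-1, Add(-116, Mul(3, Pow(84, 2), Pow(-195, 2))))), Pow(-30348, -1)) = Mul(Add(-35547, Mul(-1, Add(-116, Mul(3, 7056, 38025)))), Rational(-1, 30348)) = Mul(Add(-35547, Mul(-1, Add(-116, 804913200))), Rational(-1, 30348)) = Mul(Add(-35547, Mul(-1, 804913084)), Rational(-1, 30348)) = Mul(Add(-35547, -804913084), Rational(-1, 30348)) = Mul(-804948631, Rational(-1, 30348)) = Rational(804948631, 30348)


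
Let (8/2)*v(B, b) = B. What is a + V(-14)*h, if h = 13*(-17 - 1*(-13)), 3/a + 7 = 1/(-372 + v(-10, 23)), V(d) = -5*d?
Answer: -19094047/5245 ≈ -3640.4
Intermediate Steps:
v(B, b) = B/4
a = -2247/5245 (a = 3/(-7 + 1/(-372 + (¼)*(-10))) = 3/(-7 + 1/(-372 - 5/2)) = 3/(-7 + 1/(-749/2)) = 3/(-7 - 2/749) = 3/(-5245/749) = 3*(-749/5245) = -2247/5245 ≈ -0.42841)
h = -52 (h = 13*(-17 + 13) = 13*(-4) = -52)
a + V(-14)*h = -2247/5245 - 5*(-14)*(-52) = -2247/5245 + 70*(-52) = -2247/5245 - 3640 = -19094047/5245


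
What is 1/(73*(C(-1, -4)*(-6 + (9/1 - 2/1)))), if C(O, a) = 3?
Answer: 1/219 ≈ 0.0045662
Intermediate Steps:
1/(73*(C(-1, -4)*(-6 + (9/1 - 2/1)))) = 1/(73*(3*(-6 + (9/1 - 2/1)))) = 1/(73*(3*(-6 + (9*1 - 2*1)))) = 1/(73*(3*(-6 + (9 - 2)))) = 1/(73*(3*(-6 + 7))) = 1/(73*(3*1)) = 1/(73*3) = 1/219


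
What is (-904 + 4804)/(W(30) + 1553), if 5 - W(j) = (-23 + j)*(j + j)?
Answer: 1950/569 ≈ 3.4271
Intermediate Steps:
W(j) = 5 - 2*j*(-23 + j) (W(j) = 5 - (-23 + j)*(j + j) = 5 - (-23 + j)*2*j = 5 - 2*j*(-23 + j))
(-904 + 4804)/(W(30) + 1553) = (-904 + 4804)/((5 - 2*30² + 46*30) + 1553) = 3900/((5 - 2*900 + 1380) + 1553) = 3900/((5 - 1800 + 1380) + 1553) = 3900/(-415 + 1553) = 3900/1138 = 3900*(1/1138) = 1950/569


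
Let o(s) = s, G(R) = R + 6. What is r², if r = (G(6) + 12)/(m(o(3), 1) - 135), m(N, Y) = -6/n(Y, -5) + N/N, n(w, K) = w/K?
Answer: 9/169 ≈ 0.053254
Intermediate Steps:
G(R) = 6 + R
m(N, Y) = 1 + 30/Y (m(N, Y) = -6*(-5/Y) + N/N = -6*(-5/Y) + 1 = -(-30)/Y + 1 = 30/Y + 1 = 1 + 30/Y)
r = -3/13 (r = ((6 + 6) + 12)/((30 + 1)/1 - 135) = (12 + 12)/(1*31 - 135) = 24/(31 - 135) = 24/(-104) = 24*(-1/104) = -3/13 ≈ -0.23077)
r² = (-3/13)² = 9/169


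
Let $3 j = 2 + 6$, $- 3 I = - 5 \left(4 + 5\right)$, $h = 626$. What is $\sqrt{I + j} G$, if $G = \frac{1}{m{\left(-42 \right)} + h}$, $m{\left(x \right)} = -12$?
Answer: $\frac{\sqrt{159}}{1842} \approx 0.0068456$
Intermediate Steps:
$I = 15$ ($I = - \frac{\left(-5\right) \left(4 + 5\right)}{3} = - \frac{\left(-5\right) 9}{3} = \left(- \frac{1}{3}\right) \left(-45\right) = 15$)
$j = \frac{8}{3}$ ($j = \frac{2 + 6}{3} = \frac{1}{3} \cdot 8 = \frac{8}{3} \approx 2.6667$)
$G = \frac{1}{614}$ ($G = \frac{1}{-12 + 626} = \frac{1}{614} \approx 0.0016287$)
$\sqrt{I + j} G = \sqrt{15 + \frac{8}{3}} \cdot \frac{1}{614} = \sqrt{\frac{53}{3}} \cdot \frac{1}{614} = \frac{\sqrt{159}}{3} \cdot \frac{1}{614} = \frac{\sqrt{159}}{1842}$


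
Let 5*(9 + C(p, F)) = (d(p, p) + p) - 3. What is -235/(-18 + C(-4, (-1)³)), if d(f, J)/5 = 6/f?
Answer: 2350/299 ≈ 7.8595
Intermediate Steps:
d(f, J) = 30/f (d(f, J) = 5*(6/f) = 30/f)
C(p, F) = -48/5 + 6/p + p/5 (C(p, F) = -9 + ((30/p + p) - 3)/5 = -9 + ((p + 30/p) - 3)/5 = -9 + (-3 + p + 30/p)/5 = -9 + (-⅗ + 6/p + p/5) = -48/5 + 6/p + p/5)
-235/(-18 + C(-4, (-1)³)) = -235/(-18 + (⅕)*(30 - 4*(-48 - 4))/(-4)) = -235/(-18 + (⅕)*(-¼)*(30 - 4*(-52))) = -235/(-18 + (⅕)*(-¼)*(30 + 208)) = -235/(-18 + (⅕)*(-¼)*238) = -235/(-18 - 119/10) = -235/(-299/10) = -235*(-10/299) = 2350/299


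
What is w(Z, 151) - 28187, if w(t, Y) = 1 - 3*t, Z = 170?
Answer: -28696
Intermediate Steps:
w(Z, 151) - 28187 = (1 - 3*170) - 28187 = (1 - 510) - 28187 = -509 - 28187 = -28696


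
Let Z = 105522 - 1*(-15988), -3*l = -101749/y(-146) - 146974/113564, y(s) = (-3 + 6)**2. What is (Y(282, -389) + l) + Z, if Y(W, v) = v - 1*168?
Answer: 191212910743/1533114 ≈ 1.2472e+5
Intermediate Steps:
y(s) = 9 (y(s) = 3**2 = 9)
l = 5778173101/1533114 (l = -(-101749/9 - 146974/113564)/3 = -(-101749*1/9 - 146974*1/113564)/3 = -(-101749/9 - 73487/56782)/3 = -1/3*(-5778173101/511038) = 5778173101/1533114 ≈ 3768.9)
Z = 121510 (Z = 105522 + 15988 = 121510)
Y(W, v) = -168 + v (Y(W, v) = v - 168 = -168 + v)
(Y(282, -389) + l) + Z = ((-168 - 389) + 5778173101/1533114) + 121510 = (-557 + 5778173101/1533114) + 121510 = 4924228603/1533114 + 121510 = 191212910743/1533114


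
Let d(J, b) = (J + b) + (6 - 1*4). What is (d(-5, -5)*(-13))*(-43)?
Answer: -4472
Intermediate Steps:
d(J, b) = 2 + J + b (d(J, b) = (J + b) + (6 - 4) = (J + b) + 2 = 2 + J + b)
(d(-5, -5)*(-13))*(-43) = ((2 - 5 - 5)*(-13))*(-43) = -8*(-13)*(-43) = 104*(-43) = -4472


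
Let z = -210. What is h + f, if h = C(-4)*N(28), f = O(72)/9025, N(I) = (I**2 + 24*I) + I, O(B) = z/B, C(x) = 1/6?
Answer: 5357233/21660 ≈ 247.33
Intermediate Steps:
C(x) = 1/6
O(B) = -210/B
N(I) = I**2 + 25*I
f = -7/21660 (f = -210/72/9025 = -210*1/72*(1/9025) = -35/12*1/9025 = -7/21660 ≈ -0.00032318)
h = 742/3 (h = (28*(25 + 28))/6 = (28*53)/6 = (1/6)*1484 = 742/3 ≈ 247.33)
h + f = 742/3 - 7/21660 = 5357233/21660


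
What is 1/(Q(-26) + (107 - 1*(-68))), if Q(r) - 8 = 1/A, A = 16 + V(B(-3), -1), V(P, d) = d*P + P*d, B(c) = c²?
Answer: 2/365 ≈ 0.0054795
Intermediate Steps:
V(P, d) = 2*P*d (V(P, d) = P*d + P*d = 2*P*d)
A = -2 (A = 16 + 2*(-3)²*(-1) = 16 + 2*9*(-1) = 16 - 18 = -2)
Q(r) = 15/2 (Q(r) = 8 + 1/(-2) = 8 - ½ = 15/2)
1/(Q(-26) + (107 - 1*(-68))) = 1/(15/2 + (107 - 1*(-68))) = 1/(15/2 + (107 + 68)) = 1/(15/2 + 175) = 1/(365/2) = 2/365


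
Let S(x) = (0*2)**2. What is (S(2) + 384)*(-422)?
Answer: -162048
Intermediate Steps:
S(x) = 0 (S(x) = 0**2 = 0)
(S(2) + 384)*(-422) = (0 + 384)*(-422) = 384*(-422) = -162048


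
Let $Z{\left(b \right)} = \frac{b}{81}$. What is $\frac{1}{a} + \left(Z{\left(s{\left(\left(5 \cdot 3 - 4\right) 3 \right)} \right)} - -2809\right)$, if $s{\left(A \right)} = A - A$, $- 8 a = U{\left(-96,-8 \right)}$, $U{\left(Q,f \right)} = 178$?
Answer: $\frac{249997}{89} \approx 2809.0$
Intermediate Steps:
$a = - \frac{89}{4}$ ($a = \left(- \frac{1}{8}\right) 178 = - \frac{89}{4} \approx -22.25$)
$s{\left(A \right)} = 0$
$Z{\left(b \right)} = \frac{b}{81}$ ($Z{\left(b \right)} = b \frac{1}{81} = \frac{b}{81}$)
$\frac{1}{a} + \left(Z{\left(s{\left(\left(5 \cdot 3 - 4\right) 3 \right)} \right)} - -2809\right) = \frac{1}{- \frac{89}{4}} + \left(\frac{1}{81} \cdot 0 - -2809\right) = - \frac{4}{89} + \left(0 + 2809\right) = - \frac{4}{89} + 2809 = \frac{249997}{89}$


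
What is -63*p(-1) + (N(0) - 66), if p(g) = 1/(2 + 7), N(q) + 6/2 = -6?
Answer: -82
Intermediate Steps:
N(q) = -9 (N(q) = -3 - 6 = -9)
p(g) = ⅑ (p(g) = 1/9 = ⅑)
-63*p(-1) + (N(0) - 66) = -63*⅑ + (-9 - 66) = -7 - 75 = -82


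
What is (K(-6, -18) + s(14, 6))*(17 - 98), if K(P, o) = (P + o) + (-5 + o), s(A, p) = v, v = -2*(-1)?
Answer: 3645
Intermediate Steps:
v = 2
s(A, p) = 2
K(P, o) = -5 + P + 2*o
(K(-6, -18) + s(14, 6))*(17 - 98) = ((-5 - 6 + 2*(-18)) + 2)*(17 - 98) = ((-5 - 6 - 36) + 2)*(-81) = (-47 + 2)*(-81) = -45*(-81) = 3645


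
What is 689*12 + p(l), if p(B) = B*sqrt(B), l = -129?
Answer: 8268 - 129*I*sqrt(129) ≈ 8268.0 - 1465.2*I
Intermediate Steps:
p(B) = B**(3/2)
689*12 + p(l) = 689*12 + (-129)**(3/2) = 8268 - 129*I*sqrt(129)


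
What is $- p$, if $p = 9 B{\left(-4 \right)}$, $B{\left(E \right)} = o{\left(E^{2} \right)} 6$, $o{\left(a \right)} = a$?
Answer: $-864$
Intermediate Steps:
$B{\left(E \right)} = 6 E^{2}$ ($B{\left(E \right)} = E^{2} \cdot 6 = 6 E^{2}$)
$p = 864$ ($p = 9 \cdot 6 \left(-4\right)^{2} = 9 \cdot 6 \cdot 16 = 9 \cdot 96 = 864$)
$- p = \left(-1\right) 864 = -864$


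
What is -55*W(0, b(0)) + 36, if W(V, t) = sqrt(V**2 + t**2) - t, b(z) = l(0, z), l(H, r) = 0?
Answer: 36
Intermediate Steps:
b(z) = 0
-55*W(0, b(0)) + 36 = -55*(sqrt(0**2 + 0**2) - 1*0) + 36 = -55*(sqrt(0 + 0) + 0) + 36 = -55*(sqrt(0) + 0) + 36 = -55*(0 + 0) + 36 = -55*0 + 36 = 0 + 36 = 36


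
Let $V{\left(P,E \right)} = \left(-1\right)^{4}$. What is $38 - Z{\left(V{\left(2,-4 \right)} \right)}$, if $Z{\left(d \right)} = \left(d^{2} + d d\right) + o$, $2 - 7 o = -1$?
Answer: $\frac{249}{7} \approx 35.571$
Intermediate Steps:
$o = \frac{3}{7}$ ($o = \frac{2}{7} - - \frac{1}{7} = \frac{2}{7} + \frac{1}{7} = \frac{3}{7} \approx 0.42857$)
$V{\left(P,E \right)} = 1$
$Z{\left(d \right)} = \frac{3}{7} + 2 d^{2}$ ($Z{\left(d \right)} = \left(d^{2} + d d\right) + \frac{3}{7} = \left(d^{2} + d^{2}\right) + \frac{3}{7} = 2 d^{2} + \frac{3}{7} = \frac{3}{7} + 2 d^{2}$)
$38 - Z{\left(V{\left(2,-4 \right)} \right)} = 38 - \left(\frac{3}{7} + 2 \cdot 1^{2}\right) = 38 - \left(\frac{3}{7} + 2 \cdot 1\right) = 38 - \left(\frac{3}{7} + 2\right) = 38 - \frac{17}{7} = \frac{249}{7}$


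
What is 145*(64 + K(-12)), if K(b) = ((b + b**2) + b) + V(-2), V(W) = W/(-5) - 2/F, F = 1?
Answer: 26448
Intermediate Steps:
V(W) = -2 - W/5 (V(W) = W/(-5) - 2/1 = W*(-1/5) - 2*1 = -W/5 - 2 = -2 - W/5)
K(b) = -8/5 + b**2 + 2*b (K(b) = ((b + b**2) + b) + (-2 - 1/5*(-2)) = (b**2 + 2*b) + (-2 + 2/5) = (b**2 + 2*b) - 8/5 = -8/5 + b**2 + 2*b)
145*(64 + K(-12)) = 145*(64 + (-8/5 + (-12)**2 + 2*(-12))) = 145*(64 + (-8/5 + 144 - 24)) = 145*(64 + 592/5) = 145*(912/5) = 26448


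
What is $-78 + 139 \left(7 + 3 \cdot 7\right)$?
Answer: $3814$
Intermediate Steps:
$-78 + 139 \left(7 + 3 \cdot 7\right) = -78 + 139 \left(7 + 21\right) = -78 + 139 \cdot 28 = -78 + 3892 = 3814$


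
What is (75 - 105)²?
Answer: 900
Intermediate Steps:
(75 - 105)² = (-30)² = 900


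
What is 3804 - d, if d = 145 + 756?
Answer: 2903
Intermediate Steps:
d = 901
3804 - d = 3804 - 1*901 = 3804 - 901 = 2903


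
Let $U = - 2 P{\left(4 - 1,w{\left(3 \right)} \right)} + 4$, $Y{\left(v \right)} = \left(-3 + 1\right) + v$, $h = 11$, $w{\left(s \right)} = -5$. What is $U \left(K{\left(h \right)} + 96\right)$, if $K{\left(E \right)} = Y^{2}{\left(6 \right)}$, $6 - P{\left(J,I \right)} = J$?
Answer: $-224$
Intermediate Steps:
$P{\left(J,I \right)} = 6 - J$
$Y{\left(v \right)} = -2 + v$
$U = -2$ ($U = - 2 \left(6 - \left(4 - 1\right)\right) + 4 = - 2 \left(6 - 3\right) + 4 = \left(-2\right) 3 + 4 = -6 + 4 = -2$)
$K{\left(E \right)} = 16$ ($K{\left(E \right)} = \left(-2 + 6\right)^{2} = 4^{2} = 16$)
$U \left(K{\left(h \right)} + 96\right) = - 2 \left(16 + 96\right) = \left(-2\right) 112 = -224$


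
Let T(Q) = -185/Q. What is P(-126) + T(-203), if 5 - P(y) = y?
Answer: 26778/203 ≈ 131.91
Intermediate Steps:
P(y) = 5 - y
P(-126) + T(-203) = (5 - 1*(-126)) - 185/(-203) = (5 + 126) - 185*(-1/203) = 131 + 185/203 = 26778/203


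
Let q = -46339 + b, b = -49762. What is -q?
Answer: 96101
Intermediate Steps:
q = -96101 (q = -46339 - 49762 = -96101)
-q = -1*(-96101) = 96101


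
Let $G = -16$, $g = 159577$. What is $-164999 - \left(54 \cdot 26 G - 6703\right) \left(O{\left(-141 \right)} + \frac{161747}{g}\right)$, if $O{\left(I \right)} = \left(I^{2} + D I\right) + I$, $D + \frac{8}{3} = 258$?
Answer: $- \frac{75711178292732}{159577} \approx -4.7445 \cdot 10^{8}$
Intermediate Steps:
$D = \frac{766}{3}$ ($D = - \frac{8}{3} + 258 = \frac{766}{3} \approx 255.33$)
$O{\left(I \right)} = I^{2} + \frac{769 I}{3}$ ($O{\left(I \right)} = \left(I^{2} + \frac{766 I}{3}\right) + I = I^{2} + \frac{769 I}{3}$)
$-164999 - \left(54 \cdot 26 G - 6703\right) \left(O{\left(-141 \right)} + \frac{161747}{g}\right) = -164999 - \left(54 \cdot 26 \left(-16\right) - 6703\right) \left(\frac{1}{3} \left(-141\right) \left(769 + 3 \left(-141\right)\right) + \frac{161747}{159577}\right) = -164999 - \left(1404 \left(-16\right) - 6703\right) \left(\frac{1}{3} \left(-141\right) \left(769 - 423\right) + 161747 \cdot \frac{1}{159577}\right) = -164999 - \left(-22464 - 6703\right) \left(\frac{1}{3} \left(-141\right) 346 + \frac{161747}{159577}\right) = -164999 - - 29167 \left(-16262 + \frac{161747}{159577}\right) = -164999 - \left(-29167\right) \left(- \frac{2594879427}{159577}\right) = -164999 - \frac{75684848247309}{159577} = - \frac{75711178292732}{159577}$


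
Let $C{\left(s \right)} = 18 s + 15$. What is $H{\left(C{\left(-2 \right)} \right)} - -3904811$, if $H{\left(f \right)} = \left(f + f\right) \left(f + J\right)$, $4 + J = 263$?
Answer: $3894815$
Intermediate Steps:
$C{\left(s \right)} = 15 + 18 s$
$J = 259$ ($J = -4 + 263 = 259$)
$H{\left(f \right)} = 2 f \left(259 + f\right)$ ($H{\left(f \right)} = \left(f + f\right) \left(f + 259\right) = 2 f \left(259 + f\right)$)
$H{\left(C{\left(-2 \right)} \right)} - -3904811 = 2 \left(15 + 18 \left(-2\right)\right) \left(259 + \left(15 + 18 \left(-2\right)\right)\right) - -3904811 = 2 \left(15 - 36\right) \left(259 + \left(15 - 36\right)\right) + 3904811 = 2 \left(-21\right) \left(259 - 21\right) + 3904811 = 2 \left(-21\right) 238 + 3904811 = -9996 + 3904811 = 3894815$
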